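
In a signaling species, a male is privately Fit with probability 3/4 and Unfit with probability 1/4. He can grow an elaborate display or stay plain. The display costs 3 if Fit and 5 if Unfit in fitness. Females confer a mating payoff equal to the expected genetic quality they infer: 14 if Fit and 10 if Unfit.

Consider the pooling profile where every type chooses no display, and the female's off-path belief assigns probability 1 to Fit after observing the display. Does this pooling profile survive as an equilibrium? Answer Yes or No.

Yes

On path, the female holds the prior and pays 3/4·14 + 1/4·10 = 13. Off path (the display), believing Fit, it pays 14.
Fit: no display nets 13; the display nets 14 − 3 = 11. Fit stays.
Unfit: no display nets 13; the display nets 14 − 5 = 9. Unfit stays.
No type deviates, so pooling is sustained.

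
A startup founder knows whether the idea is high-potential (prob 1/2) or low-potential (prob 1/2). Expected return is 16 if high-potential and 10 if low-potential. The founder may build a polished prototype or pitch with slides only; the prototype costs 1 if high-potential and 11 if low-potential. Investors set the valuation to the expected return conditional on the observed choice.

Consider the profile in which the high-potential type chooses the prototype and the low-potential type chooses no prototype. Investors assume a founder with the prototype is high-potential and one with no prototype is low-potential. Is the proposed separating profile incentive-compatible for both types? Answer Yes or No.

Yes

Under these beliefs, the prototype earns valuation 16 and no prototype earns valuation 10.
high-potential: the prototype nets 16 − 1 = 15; no prototype nets 10. high-potential prefers the prototype.
low-potential: the prototype nets 16 − 11 = 5; no prototype nets 10. low-potential prefers no prototype.
Neither type deviates, so the separating profile is an equilibrium.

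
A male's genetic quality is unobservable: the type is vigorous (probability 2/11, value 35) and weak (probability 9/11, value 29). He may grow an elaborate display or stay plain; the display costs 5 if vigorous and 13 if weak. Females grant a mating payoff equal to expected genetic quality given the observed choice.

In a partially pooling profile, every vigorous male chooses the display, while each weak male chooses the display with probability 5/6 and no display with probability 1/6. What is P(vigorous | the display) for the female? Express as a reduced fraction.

P(the display) = (2/11)·1 + (9/11)·(5/6) = 19/22.
By Bayes' rule, P(vigorous | the display) = (2/11) / (19/22) = 4/19.

4/19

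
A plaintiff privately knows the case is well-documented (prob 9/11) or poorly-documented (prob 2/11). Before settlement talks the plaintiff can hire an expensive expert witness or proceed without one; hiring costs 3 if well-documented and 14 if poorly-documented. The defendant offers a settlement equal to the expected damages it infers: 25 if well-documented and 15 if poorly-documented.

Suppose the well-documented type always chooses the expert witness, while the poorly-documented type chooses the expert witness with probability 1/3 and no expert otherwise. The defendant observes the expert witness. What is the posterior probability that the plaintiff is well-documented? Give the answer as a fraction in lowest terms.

P(the expert witness) = (9/11)·1 + (2/11)·(1/3) = 29/33.
By Bayes' rule, P(well-documented | the expert witness) = (9/11) / (29/33) = 27/29.

27/29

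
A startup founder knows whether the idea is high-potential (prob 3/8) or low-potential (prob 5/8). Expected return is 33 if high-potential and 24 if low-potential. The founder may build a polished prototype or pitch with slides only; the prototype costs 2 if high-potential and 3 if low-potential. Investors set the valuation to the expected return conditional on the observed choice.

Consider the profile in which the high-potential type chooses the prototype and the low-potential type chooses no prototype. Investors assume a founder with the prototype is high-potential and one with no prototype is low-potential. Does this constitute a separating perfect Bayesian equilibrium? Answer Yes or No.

No

Under these beliefs, the prototype earns valuation 33 and no prototype earns valuation 24.
high-potential: the prototype nets 33 − 2 = 31; no prototype nets 24. high-potential prefers the prototype.
low-potential: the prototype nets 33 − 3 = 30; no prototype nets 24. low-potential would deviate to the prototype.
low-potential has a profitable deviation, so the profile is not an equilibrium.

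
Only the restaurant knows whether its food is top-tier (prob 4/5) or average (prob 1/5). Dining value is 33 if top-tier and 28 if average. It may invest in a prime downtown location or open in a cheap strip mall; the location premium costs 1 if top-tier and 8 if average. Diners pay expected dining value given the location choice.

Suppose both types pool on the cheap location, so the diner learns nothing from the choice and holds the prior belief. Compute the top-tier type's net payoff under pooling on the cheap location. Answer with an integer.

Pooled price premium = 4/5·33 + 1/5·28 = 32.
top-tier pays no cost for the cheap location, so net payoff = 32.

32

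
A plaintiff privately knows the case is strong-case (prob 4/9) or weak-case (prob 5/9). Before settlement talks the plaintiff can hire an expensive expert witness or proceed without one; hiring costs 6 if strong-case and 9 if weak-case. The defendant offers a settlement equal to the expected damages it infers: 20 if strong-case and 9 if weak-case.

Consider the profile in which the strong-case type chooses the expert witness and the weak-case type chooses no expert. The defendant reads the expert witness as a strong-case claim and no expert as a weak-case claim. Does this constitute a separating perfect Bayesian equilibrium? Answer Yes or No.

Under these beliefs, the expert witness earns settlement 20 and no expert earns settlement 9.
strong-case: the expert witness nets 20 − 6 = 14; no expert nets 9. strong-case prefers the expert witness.
weak-case: the expert witness nets 20 − 9 = 11; no expert nets 9. weak-case would deviate to the expert witness.
weak-case has a profitable deviation, so the profile is not an equilibrium.

No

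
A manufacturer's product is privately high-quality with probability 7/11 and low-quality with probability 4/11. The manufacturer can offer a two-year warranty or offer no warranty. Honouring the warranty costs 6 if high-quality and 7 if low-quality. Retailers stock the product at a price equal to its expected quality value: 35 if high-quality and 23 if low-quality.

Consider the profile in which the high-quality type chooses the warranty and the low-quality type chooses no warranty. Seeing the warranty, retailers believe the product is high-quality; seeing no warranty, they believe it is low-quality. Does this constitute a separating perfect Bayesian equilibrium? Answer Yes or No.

Under these beliefs, the warranty earns price 35 and no warranty earns price 23.
high-quality: the warranty nets 35 − 6 = 29; no warranty nets 23. high-quality prefers the warranty.
low-quality: the warranty nets 35 − 7 = 28; no warranty nets 23. low-quality would deviate to the warranty.
low-quality has a profitable deviation, so the profile is not an equilibrium.

No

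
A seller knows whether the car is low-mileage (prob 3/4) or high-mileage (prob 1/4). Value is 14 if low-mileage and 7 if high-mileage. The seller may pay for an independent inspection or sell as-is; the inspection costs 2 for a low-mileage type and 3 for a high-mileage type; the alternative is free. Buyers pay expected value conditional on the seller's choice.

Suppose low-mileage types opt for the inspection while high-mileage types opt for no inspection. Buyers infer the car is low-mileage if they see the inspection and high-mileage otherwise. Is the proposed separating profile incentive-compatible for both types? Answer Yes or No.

No

Under these beliefs, the inspection earns price 14 and no inspection earns price 7.
low-mileage: the inspection nets 14 − 2 = 12; no inspection nets 7. low-mileage prefers the inspection.
high-mileage: the inspection nets 14 − 3 = 11; no inspection nets 7. high-mileage would deviate to the inspection.
high-mileage has a profitable deviation, so the profile is not an equilibrium.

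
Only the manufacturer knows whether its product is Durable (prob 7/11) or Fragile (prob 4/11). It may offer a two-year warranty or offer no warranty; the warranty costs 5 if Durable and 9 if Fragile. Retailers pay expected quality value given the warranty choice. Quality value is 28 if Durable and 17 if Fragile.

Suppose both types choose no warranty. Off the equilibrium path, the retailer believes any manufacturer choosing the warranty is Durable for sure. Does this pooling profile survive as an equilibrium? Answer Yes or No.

On path, the retailer holds the prior and pays 7/11·28 + 4/11·17 = 24. Off path (the warranty), believing Durable, it pays 28.
Durable: no warranty nets 24; the warranty nets 28 − 5 = 23. Durable stays.
Fragile: no warranty nets 24; the warranty nets 28 − 9 = 19. Fragile stays.
No type deviates, so pooling is sustained.

Yes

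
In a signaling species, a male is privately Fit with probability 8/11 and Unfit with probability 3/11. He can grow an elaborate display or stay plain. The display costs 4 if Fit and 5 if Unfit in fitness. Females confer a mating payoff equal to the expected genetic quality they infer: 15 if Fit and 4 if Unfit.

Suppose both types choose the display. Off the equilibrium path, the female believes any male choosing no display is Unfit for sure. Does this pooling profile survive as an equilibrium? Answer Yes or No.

Yes

On path, the female holds the prior and pays 8/11·15 + 3/11·4 = 12. Off path (no display), believing Unfit, it pays 4.
Fit: the display nets 12 − 4 = 8; no display nets 4. Fit stays.
Unfit: the display nets 12 − 5 = 7; no display nets 4. Unfit stays.
No type deviates, so pooling is sustained.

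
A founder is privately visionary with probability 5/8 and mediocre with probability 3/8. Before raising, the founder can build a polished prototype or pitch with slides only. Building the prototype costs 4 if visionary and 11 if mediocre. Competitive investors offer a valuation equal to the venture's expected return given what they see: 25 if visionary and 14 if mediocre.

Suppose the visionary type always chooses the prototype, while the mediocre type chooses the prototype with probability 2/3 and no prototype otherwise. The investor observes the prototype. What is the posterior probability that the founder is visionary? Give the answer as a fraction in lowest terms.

P(the prototype) = (5/8)·1 + (3/8)·(2/3) = 7/8.
By Bayes' rule, P(visionary | the prototype) = (5/8) / (7/8) = 5/7.

5/7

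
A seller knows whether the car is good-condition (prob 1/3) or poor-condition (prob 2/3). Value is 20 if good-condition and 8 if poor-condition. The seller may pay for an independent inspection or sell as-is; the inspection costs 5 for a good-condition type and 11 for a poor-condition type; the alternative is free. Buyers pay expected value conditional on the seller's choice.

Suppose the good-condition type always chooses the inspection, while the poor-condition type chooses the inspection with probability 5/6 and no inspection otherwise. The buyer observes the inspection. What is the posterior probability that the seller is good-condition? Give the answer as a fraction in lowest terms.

3/8

P(the inspection) = (1/3)·1 + (2/3)·(5/6) = 8/9.
By Bayes' rule, P(good-condition | the inspection) = (1/3) / (8/9) = 3/8.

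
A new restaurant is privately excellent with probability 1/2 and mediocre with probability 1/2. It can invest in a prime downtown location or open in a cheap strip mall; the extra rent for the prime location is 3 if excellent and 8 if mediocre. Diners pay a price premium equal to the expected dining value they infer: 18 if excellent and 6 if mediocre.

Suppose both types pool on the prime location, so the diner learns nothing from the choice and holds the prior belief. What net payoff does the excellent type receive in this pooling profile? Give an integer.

9

Pooled price premium = 1/2·18 + 1/2·6 = 12.
excellent pays cost 3 for the prime location, so net payoff = 12 − 3 = 9.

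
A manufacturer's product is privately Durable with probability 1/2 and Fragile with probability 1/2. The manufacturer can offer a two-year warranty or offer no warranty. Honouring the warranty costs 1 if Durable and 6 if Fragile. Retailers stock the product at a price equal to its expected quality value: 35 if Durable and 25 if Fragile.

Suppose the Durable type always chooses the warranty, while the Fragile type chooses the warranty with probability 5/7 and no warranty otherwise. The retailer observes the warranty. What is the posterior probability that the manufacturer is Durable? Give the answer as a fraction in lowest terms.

P(the warranty) = (1/2)·1 + (1/2)·(5/7) = 6/7.
By Bayes' rule, P(Durable | the warranty) = (1/2) / (6/7) = 7/12.

7/12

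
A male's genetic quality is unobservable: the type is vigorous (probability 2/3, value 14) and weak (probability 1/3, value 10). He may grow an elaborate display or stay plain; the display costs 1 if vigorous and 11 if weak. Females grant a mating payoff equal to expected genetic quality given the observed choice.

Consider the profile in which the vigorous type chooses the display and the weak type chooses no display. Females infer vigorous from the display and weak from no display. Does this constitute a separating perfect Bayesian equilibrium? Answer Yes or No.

Yes

Under these beliefs, the display earns mating payoff 14 and no display earns mating payoff 10.
vigorous: the display nets 14 − 1 = 13; no display nets 10. vigorous prefers the display.
weak: the display nets 14 − 11 = 3; no display nets 10. weak prefers no display.
Neither type deviates, so the separating profile is an equilibrium.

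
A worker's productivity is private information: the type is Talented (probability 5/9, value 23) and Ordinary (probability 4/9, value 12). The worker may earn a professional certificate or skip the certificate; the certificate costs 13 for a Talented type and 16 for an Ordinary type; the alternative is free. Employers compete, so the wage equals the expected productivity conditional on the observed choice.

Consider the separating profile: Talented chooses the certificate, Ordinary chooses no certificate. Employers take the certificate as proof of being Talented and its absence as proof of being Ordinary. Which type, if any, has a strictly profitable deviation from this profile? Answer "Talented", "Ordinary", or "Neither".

The certificate pays 23; no certificate pays 12.
Talented: assigned the certificate, nets 23 − 13 = 10; deviating to no certificate nets 12.
Ordinary: assigned no certificate, nets 12; deviating to the certificate nets 23 − 16 = 7.
The Talented type gains 2 by deviating.

Talented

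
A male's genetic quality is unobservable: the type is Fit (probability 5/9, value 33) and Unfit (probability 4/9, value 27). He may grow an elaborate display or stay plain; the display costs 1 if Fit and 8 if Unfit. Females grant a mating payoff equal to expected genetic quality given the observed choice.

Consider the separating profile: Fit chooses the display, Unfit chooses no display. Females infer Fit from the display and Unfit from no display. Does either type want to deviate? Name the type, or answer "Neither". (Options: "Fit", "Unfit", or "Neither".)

The display pays 33; no display pays 27.
Fit: assigned the display, nets 33 − 1 = 32; deviating to no display nets 27.
Unfit: assigned no display, nets 27; deviating to the display nets 33 − 8 = 25.
Both types strictly prefer their assigned action; no profitable deviation.

Neither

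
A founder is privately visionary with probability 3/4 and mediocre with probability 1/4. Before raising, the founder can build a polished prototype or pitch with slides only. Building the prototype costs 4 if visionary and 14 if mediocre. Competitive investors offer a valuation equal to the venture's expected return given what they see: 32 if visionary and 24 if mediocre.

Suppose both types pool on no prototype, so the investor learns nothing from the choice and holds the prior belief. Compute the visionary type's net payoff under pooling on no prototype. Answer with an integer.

30

Pooled valuation = 3/4·32 + 1/4·24 = 30.
visionary pays no cost for no prototype, so net payoff = 30.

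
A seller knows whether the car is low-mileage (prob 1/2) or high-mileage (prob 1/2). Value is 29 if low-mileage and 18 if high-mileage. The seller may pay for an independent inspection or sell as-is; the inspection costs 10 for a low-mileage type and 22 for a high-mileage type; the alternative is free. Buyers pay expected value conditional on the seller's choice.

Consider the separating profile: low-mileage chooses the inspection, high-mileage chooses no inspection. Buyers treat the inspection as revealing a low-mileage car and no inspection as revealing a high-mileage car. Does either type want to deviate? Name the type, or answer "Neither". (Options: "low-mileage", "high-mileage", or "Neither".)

Neither

The inspection pays 29; no inspection pays 18.
low-mileage: assigned the inspection, nets 29 − 10 = 19; deviating to no inspection nets 18.
high-mileage: assigned no inspection, nets 18; deviating to the inspection nets 29 − 22 = 7.
Both types strictly prefer their assigned action; no profitable deviation.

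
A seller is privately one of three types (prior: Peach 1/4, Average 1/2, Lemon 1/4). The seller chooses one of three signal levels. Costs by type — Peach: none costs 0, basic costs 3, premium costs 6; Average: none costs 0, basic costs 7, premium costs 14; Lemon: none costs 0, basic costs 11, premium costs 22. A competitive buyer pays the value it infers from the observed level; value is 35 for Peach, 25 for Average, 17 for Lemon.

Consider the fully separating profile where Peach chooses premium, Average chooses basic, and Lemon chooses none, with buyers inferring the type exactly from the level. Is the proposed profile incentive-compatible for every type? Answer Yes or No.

No

Separating prices: premium → 35, basic → 25, none → 17.
Peach (assigned premium): none: 17 − 0 = 17; basic: 25 − 3 = 22; premium: 35 − 6 = 29. Peach stays.
Average (assigned basic): none: 17 − 0 = 17; basic: 25 − 7 = 18; premium: 35 − 14 = 21. Average prefers premium.
Lemon (assigned none): none: 17 − 0 = 17; basic: 25 − 11 = 14; premium: 35 − 22 = 13. Lemon stays.
At least one type deviates; the separating profile fails.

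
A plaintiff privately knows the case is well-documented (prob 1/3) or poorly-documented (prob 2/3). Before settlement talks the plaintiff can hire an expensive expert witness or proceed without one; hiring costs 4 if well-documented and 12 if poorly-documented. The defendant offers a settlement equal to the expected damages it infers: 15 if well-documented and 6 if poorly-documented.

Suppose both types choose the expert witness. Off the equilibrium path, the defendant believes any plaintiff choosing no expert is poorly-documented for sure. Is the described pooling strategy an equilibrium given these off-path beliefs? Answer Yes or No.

No

On path, the defendant holds the prior and pays 1/3·15 + 2/3·6 = 9. Off path (no expert), believing poorly-documented, it pays 6.
well-documented: the expert witness nets 9 − 4 = 5; no expert nets 6. well-documented would deviate.
poorly-documented: the expert witness nets 9 − 12 = -3; no expert nets 6. poorly-documented would deviate.
A type deviates, so pooling fails.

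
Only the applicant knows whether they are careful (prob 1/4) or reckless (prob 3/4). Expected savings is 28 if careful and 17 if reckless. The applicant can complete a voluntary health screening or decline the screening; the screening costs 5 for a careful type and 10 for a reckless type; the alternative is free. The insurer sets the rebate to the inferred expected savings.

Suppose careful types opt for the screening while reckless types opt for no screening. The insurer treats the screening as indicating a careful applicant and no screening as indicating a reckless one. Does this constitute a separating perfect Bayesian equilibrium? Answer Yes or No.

Under these beliefs, the screening earns rebate 28 and no screening earns rebate 17.
careful: the screening nets 28 − 5 = 23; no screening nets 17. careful prefers the screening.
reckless: the screening nets 28 − 10 = 18; no screening nets 17. reckless would deviate to the screening.
reckless has a profitable deviation, so the profile is not an equilibrium.

No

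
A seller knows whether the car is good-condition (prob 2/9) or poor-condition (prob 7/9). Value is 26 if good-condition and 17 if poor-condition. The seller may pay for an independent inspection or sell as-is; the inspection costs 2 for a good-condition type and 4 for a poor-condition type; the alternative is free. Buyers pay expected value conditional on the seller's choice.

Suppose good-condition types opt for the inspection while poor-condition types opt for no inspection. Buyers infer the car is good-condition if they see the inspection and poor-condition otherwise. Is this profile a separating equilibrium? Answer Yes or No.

Under these beliefs, the inspection earns price 26 and no inspection earns price 17.
good-condition: the inspection nets 26 − 2 = 24; no inspection nets 17. good-condition prefers the inspection.
poor-condition: the inspection nets 26 − 4 = 22; no inspection nets 17. poor-condition would deviate to the inspection.
poor-condition has a profitable deviation, so the profile is not an equilibrium.

No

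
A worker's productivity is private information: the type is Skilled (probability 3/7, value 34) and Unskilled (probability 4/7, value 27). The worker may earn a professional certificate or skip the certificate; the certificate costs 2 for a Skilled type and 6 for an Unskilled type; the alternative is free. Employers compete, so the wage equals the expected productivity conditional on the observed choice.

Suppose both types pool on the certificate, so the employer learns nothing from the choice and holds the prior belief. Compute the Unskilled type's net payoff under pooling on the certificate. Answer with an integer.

24

Pooled wage = 3/7·34 + 4/7·27 = 30.
Unskilled pays cost 6 for the certificate, so net payoff = 30 − 6 = 24.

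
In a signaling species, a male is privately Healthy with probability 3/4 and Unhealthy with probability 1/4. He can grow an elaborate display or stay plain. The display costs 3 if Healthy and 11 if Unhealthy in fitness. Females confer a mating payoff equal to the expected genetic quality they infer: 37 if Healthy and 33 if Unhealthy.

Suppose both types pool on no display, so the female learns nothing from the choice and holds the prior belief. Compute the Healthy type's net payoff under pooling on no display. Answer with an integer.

36

Pooled mating payoff = 3/4·37 + 1/4·33 = 36.
Healthy pays no cost for no display, so net payoff = 36.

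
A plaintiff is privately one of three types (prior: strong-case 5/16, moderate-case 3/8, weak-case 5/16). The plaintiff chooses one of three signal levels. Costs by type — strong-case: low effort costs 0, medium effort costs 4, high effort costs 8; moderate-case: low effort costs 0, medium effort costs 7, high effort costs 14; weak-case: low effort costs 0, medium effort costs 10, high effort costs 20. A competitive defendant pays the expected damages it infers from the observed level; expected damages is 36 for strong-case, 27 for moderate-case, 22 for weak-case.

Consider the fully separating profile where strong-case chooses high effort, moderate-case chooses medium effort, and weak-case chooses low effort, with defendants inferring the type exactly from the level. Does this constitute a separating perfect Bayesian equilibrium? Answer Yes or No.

No

Separating settlements: high effort → 36, medium effort → 27, low effort → 22.
strong-case (assigned high effort): low effort: 22 − 0 = 22; medium effort: 27 − 4 = 23; high effort: 36 − 8 = 28. strong-case stays.
moderate-case (assigned medium effort): low effort: 22 − 0 = 22; medium effort: 27 − 7 = 20; high effort: 36 − 14 = 22. moderate-case prefers low effort.
weak-case (assigned low effort): low effort: 22 − 0 = 22; medium effort: 27 − 10 = 17; high effort: 36 − 20 = 16. weak-case stays.
At least one type deviates; the separating profile fails.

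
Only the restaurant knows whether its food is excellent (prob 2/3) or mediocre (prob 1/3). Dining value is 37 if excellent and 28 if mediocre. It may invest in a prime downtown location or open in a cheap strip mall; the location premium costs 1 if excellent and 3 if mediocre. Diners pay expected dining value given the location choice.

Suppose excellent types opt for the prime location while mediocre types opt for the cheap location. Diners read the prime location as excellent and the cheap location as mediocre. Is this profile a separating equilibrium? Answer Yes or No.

No

Under these beliefs, the prime location earns price premium 37 and the cheap location earns price premium 28.
excellent: the prime location nets 37 − 1 = 36; the cheap location nets 28. excellent prefers the prime location.
mediocre: the prime location nets 37 − 3 = 34; the cheap location nets 28. mediocre would deviate to the prime location.
mediocre has a profitable deviation, so the profile is not an equilibrium.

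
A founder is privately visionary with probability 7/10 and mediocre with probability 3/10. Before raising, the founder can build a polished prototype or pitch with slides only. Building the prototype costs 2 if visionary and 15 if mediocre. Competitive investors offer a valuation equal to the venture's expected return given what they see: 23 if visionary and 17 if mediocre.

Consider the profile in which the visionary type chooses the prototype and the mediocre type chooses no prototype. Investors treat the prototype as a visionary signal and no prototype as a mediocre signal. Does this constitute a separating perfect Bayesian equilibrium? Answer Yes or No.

Under these beliefs, the prototype earns valuation 23 and no prototype earns valuation 17.
visionary: the prototype nets 23 − 2 = 21; no prototype nets 17. visionary prefers the prototype.
mediocre: the prototype nets 23 − 15 = 8; no prototype nets 17. mediocre prefers no prototype.
Neither type deviates, so the separating profile is an equilibrium.

Yes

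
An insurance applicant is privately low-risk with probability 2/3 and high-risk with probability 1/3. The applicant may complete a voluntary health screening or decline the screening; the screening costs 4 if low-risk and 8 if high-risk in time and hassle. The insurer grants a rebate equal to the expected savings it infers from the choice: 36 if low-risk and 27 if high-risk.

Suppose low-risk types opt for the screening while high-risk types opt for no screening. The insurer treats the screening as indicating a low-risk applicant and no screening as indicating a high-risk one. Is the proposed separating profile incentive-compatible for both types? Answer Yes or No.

No

Under these beliefs, the screening earns rebate 36 and no screening earns rebate 27.
low-risk: the screening nets 36 − 4 = 32; no screening nets 27. low-risk prefers the screening.
high-risk: the screening nets 36 − 8 = 28; no screening nets 27. high-risk would deviate to the screening.
high-risk has a profitable deviation, so the profile is not an equilibrium.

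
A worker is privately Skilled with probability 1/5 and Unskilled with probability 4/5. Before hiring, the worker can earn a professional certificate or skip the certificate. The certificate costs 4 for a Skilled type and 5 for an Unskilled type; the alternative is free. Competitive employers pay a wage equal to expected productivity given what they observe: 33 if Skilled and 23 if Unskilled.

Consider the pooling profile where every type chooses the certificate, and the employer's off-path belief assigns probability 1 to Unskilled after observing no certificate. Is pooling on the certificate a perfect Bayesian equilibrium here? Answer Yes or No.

No

On path, the employer holds the prior and pays 1/5·33 + 4/5·23 = 25. Off path (no certificate), believing Unskilled, it pays 23.
Skilled: the certificate nets 25 − 4 = 21; no certificate nets 23. Skilled would deviate.
Unskilled: the certificate nets 25 − 5 = 20; no certificate nets 23. Unskilled would deviate.
A type deviates, so pooling fails.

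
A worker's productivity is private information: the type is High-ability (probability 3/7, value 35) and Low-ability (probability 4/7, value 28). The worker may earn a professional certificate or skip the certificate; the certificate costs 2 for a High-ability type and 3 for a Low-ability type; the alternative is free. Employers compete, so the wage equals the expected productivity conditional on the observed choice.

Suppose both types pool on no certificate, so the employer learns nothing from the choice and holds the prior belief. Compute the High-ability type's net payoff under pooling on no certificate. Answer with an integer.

Pooled wage = 3/7·35 + 4/7·28 = 31.
High-ability pays no cost for no certificate, so net payoff = 31.

31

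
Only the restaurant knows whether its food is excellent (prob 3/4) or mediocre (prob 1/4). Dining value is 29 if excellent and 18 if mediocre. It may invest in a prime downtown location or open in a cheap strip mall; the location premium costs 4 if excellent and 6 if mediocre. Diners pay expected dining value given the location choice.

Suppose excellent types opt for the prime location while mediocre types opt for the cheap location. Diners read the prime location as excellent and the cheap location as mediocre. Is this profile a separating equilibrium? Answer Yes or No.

No

Under these beliefs, the prime location earns price premium 29 and the cheap location earns price premium 18.
excellent: the prime location nets 29 − 4 = 25; the cheap location nets 18. excellent prefers the prime location.
mediocre: the prime location nets 29 − 6 = 23; the cheap location nets 18. mediocre would deviate to the prime location.
mediocre has a profitable deviation, so the profile is not an equilibrium.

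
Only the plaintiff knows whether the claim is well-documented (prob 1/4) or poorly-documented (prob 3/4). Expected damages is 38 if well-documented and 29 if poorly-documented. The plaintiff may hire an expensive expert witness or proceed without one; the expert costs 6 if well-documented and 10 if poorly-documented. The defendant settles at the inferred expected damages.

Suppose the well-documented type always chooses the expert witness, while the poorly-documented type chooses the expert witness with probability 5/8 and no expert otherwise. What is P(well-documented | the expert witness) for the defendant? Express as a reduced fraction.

P(the expert witness) = (1/4)·1 + (3/4)·(5/8) = 23/32.
By Bayes' rule, P(well-documented | the expert witness) = (1/4) / (23/32) = 8/23.

8/23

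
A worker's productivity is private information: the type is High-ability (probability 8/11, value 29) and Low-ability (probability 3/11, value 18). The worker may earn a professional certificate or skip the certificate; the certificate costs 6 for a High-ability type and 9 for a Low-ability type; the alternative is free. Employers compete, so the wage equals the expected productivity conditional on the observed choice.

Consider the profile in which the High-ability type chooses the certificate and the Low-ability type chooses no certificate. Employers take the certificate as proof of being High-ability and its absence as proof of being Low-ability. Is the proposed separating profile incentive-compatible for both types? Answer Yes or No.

No

Under these beliefs, the certificate earns wage 29 and no certificate earns wage 18.
High-ability: the certificate nets 29 − 6 = 23; no certificate nets 18. High-ability prefers the certificate.
Low-ability: the certificate nets 29 − 9 = 20; no certificate nets 18. Low-ability would deviate to the certificate.
Low-ability has a profitable deviation, so the profile is not an equilibrium.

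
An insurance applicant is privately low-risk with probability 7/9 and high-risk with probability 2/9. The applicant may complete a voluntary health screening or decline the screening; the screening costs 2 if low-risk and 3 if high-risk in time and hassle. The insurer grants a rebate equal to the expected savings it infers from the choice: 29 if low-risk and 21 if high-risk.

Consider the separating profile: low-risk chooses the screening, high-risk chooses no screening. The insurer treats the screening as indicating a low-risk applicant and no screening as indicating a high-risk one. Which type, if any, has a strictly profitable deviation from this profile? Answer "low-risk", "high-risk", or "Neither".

The screening pays 29; no screening pays 21.
low-risk: assigned the screening, nets 29 − 2 = 27; deviating to no screening nets 21.
high-risk: assigned no screening, nets 21; deviating to the screening nets 29 − 3 = 26.
The high-risk type gains 5 by deviating.

high-risk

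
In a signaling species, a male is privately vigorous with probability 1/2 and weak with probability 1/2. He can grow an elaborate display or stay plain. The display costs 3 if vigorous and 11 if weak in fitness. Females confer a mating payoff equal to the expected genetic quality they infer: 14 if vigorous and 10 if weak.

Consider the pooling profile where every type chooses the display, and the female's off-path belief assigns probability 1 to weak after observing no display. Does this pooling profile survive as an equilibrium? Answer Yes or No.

On path, the female holds the prior and pays 1/2·14 + 1/2·10 = 12. Off path (no display), believing weak, it pays 10.
vigorous: the display nets 12 − 3 = 9; no display nets 10. vigorous would deviate.
weak: the display nets 12 − 11 = 1; no display nets 10. weak would deviate.
A type deviates, so pooling fails.

No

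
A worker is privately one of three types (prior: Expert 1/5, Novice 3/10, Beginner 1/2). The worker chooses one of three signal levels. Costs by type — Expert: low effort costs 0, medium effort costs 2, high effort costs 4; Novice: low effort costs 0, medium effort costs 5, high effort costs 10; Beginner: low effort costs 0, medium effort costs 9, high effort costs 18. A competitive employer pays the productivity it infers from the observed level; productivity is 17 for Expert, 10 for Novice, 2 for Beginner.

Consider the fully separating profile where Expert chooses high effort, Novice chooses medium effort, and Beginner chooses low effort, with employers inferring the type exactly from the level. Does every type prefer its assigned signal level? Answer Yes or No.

Separating wages: high effort → 17, medium effort → 10, low effort → 2.
Expert (assigned high effort): low effort: 2 − 0 = 2; medium effort: 10 − 2 = 8; high effort: 17 − 4 = 13. Expert stays.
Novice (assigned medium effort): low effort: 2 − 0 = 2; medium effort: 10 − 5 = 5; high effort: 17 − 10 = 7. Novice prefers high effort.
Beginner (assigned low effort): low effort: 2 − 0 = 2; medium effort: 10 − 9 = 1; high effort: 17 − 18 = -1. Beginner stays.
At least one type deviates; the separating profile fails.

No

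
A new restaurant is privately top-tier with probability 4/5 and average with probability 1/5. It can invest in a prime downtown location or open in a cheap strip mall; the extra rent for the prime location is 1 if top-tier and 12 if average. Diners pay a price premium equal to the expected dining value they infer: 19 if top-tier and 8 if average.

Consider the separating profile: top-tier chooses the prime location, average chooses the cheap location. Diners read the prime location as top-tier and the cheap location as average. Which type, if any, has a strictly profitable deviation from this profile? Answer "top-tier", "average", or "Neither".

Neither

The prime location pays 19; the cheap location pays 8.
top-tier: assigned the prime location, nets 19 − 1 = 18; deviating to the cheap location nets 8.
average: assigned the cheap location, nets 8; deviating to the prime location nets 19 − 12 = 7.
Both types strictly prefer their assigned action; no profitable deviation.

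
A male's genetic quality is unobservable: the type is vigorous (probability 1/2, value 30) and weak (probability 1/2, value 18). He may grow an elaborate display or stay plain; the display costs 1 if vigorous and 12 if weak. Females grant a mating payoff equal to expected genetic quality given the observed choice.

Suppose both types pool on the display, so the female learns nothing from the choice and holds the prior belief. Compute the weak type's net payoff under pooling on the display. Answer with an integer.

12

Pooled mating payoff = 1/2·30 + 1/2·18 = 24.
weak pays cost 12 for the display, so net payoff = 24 − 12 = 12.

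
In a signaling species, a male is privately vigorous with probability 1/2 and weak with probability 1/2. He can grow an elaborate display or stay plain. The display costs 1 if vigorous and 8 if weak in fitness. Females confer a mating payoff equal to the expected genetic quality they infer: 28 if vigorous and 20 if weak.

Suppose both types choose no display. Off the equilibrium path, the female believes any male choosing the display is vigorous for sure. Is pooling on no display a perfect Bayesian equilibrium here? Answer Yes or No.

No

On path, the female holds the prior and pays 1/2·28 + 1/2·20 = 24. Off path (the display), believing vigorous, it pays 28.
vigorous: no display nets 24; the display nets 28 − 1 = 27. vigorous would deviate.
weak: no display nets 24; the display nets 28 − 8 = 20. weak stays.
A type deviates, so pooling fails.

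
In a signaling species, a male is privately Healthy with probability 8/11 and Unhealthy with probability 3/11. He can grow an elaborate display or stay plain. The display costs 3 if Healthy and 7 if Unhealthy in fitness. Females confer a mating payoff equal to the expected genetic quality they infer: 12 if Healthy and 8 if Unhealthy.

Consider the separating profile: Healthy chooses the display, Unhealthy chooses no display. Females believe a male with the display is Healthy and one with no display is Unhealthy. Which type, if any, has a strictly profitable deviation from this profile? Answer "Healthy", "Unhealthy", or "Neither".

Neither

The display pays 12; no display pays 8.
Healthy: assigned the display, nets 12 − 3 = 9; deviating to no display nets 8.
Unhealthy: assigned no display, nets 8; deviating to the display nets 12 − 7 = 5.
Both types strictly prefer their assigned action; no profitable deviation.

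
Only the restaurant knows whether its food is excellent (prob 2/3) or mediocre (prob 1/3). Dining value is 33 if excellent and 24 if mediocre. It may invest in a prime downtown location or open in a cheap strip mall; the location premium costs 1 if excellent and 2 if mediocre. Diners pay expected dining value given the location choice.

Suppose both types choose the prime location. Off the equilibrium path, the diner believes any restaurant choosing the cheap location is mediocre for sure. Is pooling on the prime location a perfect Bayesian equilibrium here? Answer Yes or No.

On path, the diner holds the prior and pays 2/3·33 + 1/3·24 = 30. Off path (the cheap location), believing mediocre, it pays 24.
excellent: the prime location nets 30 − 1 = 29; the cheap location nets 24. excellent stays.
mediocre: the prime location nets 30 − 2 = 28; the cheap location nets 24. mediocre stays.
No type deviates, so pooling is sustained.

Yes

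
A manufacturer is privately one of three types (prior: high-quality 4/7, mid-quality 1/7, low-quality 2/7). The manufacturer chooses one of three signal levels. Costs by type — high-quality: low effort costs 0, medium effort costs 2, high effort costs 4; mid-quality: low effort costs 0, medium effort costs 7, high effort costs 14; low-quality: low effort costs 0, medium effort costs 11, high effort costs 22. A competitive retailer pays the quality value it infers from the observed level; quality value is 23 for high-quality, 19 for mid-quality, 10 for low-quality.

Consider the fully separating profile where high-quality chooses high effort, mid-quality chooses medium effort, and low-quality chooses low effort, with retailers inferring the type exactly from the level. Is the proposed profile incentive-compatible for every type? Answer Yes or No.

Separating prices: high effort → 23, medium effort → 19, low effort → 10.
high-quality (assigned high effort): low effort: 10 − 0 = 10; medium effort: 19 − 2 = 17; high effort: 23 − 4 = 19. high-quality stays.
mid-quality (assigned medium effort): low effort: 10 − 0 = 10; medium effort: 19 − 7 = 12; high effort: 23 − 14 = 9. mid-quality stays.
low-quality (assigned low effort): low effort: 10 − 0 = 10; medium effort: 19 − 11 = 8; high effort: 23 − 22 = 1. low-quality stays.
Every type prefers its assigned level; separation holds.

Yes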